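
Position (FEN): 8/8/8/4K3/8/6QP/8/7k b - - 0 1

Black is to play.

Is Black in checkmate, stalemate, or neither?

Black to move; black king on h1.
In check: no.
King squares — g1: attacked by Qg3; g2: attacked by Qg3; h2: attacked by Qg3.
Legal moves for Black: none.
Not in check and no legal moves → stalemate.

stalemate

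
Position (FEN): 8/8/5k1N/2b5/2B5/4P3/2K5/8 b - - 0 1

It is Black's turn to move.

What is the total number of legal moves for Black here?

14

Black to move; king on f6.
In check: no.
Legal moves: Kg7, Ke7, Kg6, Kg5, Ke5, Bf8, Be7, Ba7, Bd6, Bb6, Bd4, Bb4, Bxe3, Ba3.
Count: 14.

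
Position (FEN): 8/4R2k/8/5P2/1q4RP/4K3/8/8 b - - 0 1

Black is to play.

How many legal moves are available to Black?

Black to move; king on h7.
In check: yes, from the white rook on e7.
Legal moves: Kh8, Kh6, Qxe7+.
Count: 3.

3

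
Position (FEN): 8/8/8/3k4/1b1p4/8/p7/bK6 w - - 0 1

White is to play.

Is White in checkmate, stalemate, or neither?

White to move; white king on b1.
In check: yes, from the black pawn on a2.
King squares — a1: available; c1: available; a2: available; b2: attacked by Ba1; c2: available.
Legal moves for White: Kc2, Kxa2, Kc1, Kxa1.
White is in check but has 4 legal moves → neither.

neither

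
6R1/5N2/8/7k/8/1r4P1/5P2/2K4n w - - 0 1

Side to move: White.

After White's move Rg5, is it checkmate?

After Rg5: black king on h5; in check: yes, from the white rook on g5.
King squares — g4: attacked by Rg5; h4: attacked by Pg3; g5: attacked by Nf7; g6: attacked by Rg5; h6: attacked by Nf7.
Black has no legal moves → checkmate.

yes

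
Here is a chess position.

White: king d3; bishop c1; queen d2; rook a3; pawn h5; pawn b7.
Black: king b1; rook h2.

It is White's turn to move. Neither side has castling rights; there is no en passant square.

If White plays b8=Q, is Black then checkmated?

yes

After b8=Q: black king on b1; in check: yes, from the white queen on b8.
King squares — a1: attacked by Ra3; c1: attacked by Qd2; a2: attacked by Qd2; b2: attacked by Bc1; c2: attacked by Qd2.
Black has no legal moves → checkmate.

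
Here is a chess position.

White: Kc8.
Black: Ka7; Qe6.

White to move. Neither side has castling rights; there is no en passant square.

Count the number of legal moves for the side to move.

White to move; king on c8.
In check: yes, from the black queen on e6.
Legal moves: Kd8, Kc7.
Count: 2.

2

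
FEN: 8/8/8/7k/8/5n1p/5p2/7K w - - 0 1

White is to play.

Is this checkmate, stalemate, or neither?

stalemate

White to move; white king on h1.
In check: no.
King squares — g1: attacked by Pf2; g2: attacked by Ph3; h2: attacked by Nf3.
Legal moves for White: none.
Not in check and no legal moves → stalemate.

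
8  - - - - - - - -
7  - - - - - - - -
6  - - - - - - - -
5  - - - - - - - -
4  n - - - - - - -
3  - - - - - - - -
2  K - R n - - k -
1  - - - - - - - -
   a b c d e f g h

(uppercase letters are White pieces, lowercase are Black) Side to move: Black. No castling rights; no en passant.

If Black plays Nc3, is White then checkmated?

After Nc3: white king on a2; in check: yes, from the black knight on c3.
White has 4 legal replies: Ka3, Kb2, Ka1, Rxc3.
In check but a legal move exists → not checkmate.

no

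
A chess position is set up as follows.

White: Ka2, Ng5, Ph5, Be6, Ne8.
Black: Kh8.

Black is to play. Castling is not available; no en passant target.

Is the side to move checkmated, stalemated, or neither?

stalemate

Black to move; black king on h8.
In check: no.
King squares — g7: attacked by Ne8; h7: attacked by Ng5; g8: attacked by Be6.
Legal moves for Black: none.
Not in check and no legal moves → stalemate.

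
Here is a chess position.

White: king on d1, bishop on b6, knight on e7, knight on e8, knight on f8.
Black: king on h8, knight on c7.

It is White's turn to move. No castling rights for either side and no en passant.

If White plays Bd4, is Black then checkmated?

yes

After Bd4: black king on h8; in check: yes, from the white bishop on d4.
King squares — g7: attacked by Bd4; h7: attacked by Nf8; g8: attacked by Ne7.
Black has no legal moves → checkmate.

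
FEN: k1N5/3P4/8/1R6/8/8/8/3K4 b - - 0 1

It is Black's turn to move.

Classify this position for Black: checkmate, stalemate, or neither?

Black to move; black king on a8.
In check: no.
King squares — a7: attacked by Nc8; b7: attacked by Rb5; b8: attacked by Rb5.
Legal moves for Black: none.
Not in check and no legal moves → stalemate.

stalemate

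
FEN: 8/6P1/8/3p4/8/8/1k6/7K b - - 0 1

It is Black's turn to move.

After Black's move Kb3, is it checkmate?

After Kb3: white king on h1; in check: no.
White is not in check, so this cannot be checkmate.

no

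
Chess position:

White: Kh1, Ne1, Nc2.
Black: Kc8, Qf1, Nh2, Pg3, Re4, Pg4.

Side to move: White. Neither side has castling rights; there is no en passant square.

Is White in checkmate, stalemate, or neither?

checkmate

White to move; white king on h1.
In check: yes, from the black queen on f1.
King squares — g1: attacked by Qf1; g2: attacked by Qf1; h2: attacked by Pg3.
Legal moves for White: none.
In check with no legal moves → checkmate.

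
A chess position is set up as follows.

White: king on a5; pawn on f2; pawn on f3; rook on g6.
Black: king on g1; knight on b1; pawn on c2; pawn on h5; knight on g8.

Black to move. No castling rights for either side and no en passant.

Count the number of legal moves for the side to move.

Black to move; king on g1.
In check: yes, from the white rook on g6.
Legal moves: Kh2, Kxf2, Kh1, Kf1.
Count: 4.

4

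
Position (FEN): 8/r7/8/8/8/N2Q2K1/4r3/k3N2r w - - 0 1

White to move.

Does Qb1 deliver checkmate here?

yes

After Qb1: black king on a1; in check: yes, from the white queen on b1.
King squares — b1: attacked by Na3; a2: attacked by Qb1; b2: attacked by Qb1.
Black has no legal moves → checkmate.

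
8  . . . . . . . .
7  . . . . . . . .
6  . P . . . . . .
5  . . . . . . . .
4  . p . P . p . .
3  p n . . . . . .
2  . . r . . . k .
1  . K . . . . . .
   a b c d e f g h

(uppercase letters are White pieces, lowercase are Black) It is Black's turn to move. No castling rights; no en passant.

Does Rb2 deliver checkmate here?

yes

After Rb2: white king on b1; in check: yes, from the black rook on b2.
King squares — a1: attacked by Nb3; c1: attacked by Nb3; a2: attacked by Rb2; b2: attacked by Pa3; c2: attacked by Rb2.
White has no legal moves → checkmate.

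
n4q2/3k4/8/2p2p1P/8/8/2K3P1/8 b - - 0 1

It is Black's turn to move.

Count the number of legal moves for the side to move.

Black to move; king on d7.
In check: no.
Legal moves: Qh8, Qg8, Qe8, Qd8, Qc8, Qb8, Qg7, Qf7, Qe7, Qh6, Qf6, Qd6, Nc7, Nb6, Ke8, Kd8, Kc8, Ke7, Kc7, Ke6, Kd6, Kc6, f4, c4.
Count: 24.

24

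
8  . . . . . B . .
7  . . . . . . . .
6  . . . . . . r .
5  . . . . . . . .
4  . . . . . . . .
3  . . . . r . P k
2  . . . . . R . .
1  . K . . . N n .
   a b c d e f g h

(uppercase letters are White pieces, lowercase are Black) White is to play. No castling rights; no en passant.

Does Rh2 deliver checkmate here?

no

After Rh2: black king on h3; in check: yes, from the white rook on h2.
Black has 1 legal reply: Kg4.
In check but a legal move exists → not checkmate.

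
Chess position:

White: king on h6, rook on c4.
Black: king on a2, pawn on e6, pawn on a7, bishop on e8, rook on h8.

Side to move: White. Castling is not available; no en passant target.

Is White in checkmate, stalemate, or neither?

White to move; white king on h6.
In check: yes, from the black rook on h8.
Legal moves for White: Kg7, Kg5.
White is in check but has 2 legal moves → neither.

neither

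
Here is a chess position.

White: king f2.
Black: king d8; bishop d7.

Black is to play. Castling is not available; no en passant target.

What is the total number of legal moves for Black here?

Black to move; king on d8.
In check: no.
Legal moves: Ke8, Kc8, Ke7, Kc7, Be8, Bc8, Be6, Bc6, Bf5, Bb5, Bg4, Ba4, Bh3.
Count: 13.

13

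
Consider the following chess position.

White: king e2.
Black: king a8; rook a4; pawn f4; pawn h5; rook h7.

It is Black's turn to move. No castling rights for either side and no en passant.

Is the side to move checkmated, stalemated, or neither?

neither

Black to move; black king on a8.
In check: no.
Legal moves for Black include: Kb8, Kb7, Ka7, Rh8, Rg7, Rf7, Re7+, Rd7, Rc7, Rb7, Rha7, Rh6, Raa7, Ra6, Ra5, Re4+, Rd4, Rc4, ... (list truncated; more exist).
Black has legal moves and is not in check → neither.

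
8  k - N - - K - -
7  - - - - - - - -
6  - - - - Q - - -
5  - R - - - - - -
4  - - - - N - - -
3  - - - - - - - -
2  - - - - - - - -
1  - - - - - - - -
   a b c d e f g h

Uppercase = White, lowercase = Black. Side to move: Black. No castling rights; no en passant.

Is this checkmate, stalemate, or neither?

stalemate

Black to move; black king on a8.
In check: no.
King squares — a7: attacked by Nc8; b7: attacked by Rb5; b8: attacked by Rb5.
Legal moves for Black: none.
Not in check and no legal moves → stalemate.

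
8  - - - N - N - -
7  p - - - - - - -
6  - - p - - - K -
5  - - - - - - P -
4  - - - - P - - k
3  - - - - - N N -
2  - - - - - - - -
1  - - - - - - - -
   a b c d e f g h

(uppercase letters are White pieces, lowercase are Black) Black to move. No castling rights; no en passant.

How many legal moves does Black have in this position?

3

Black to move; king on h4.
In check: yes, from the white knight on f3.
Legal moves: Kg4, Kh3, Kxg3.
Count: 3.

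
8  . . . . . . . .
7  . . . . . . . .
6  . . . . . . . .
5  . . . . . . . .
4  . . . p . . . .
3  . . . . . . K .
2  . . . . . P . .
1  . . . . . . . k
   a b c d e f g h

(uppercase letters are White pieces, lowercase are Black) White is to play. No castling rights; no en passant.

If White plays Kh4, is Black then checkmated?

After Kh4: black king on h1; in check: no.
Black is not in check, so this cannot be checkmate.

no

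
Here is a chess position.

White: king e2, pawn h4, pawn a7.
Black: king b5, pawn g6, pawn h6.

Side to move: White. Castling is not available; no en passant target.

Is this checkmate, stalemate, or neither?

White to move; white king on e2.
In check: no.
Legal moves for White: Kf3, Ke3, Kd3, Kf2, Kd2, Kf1, Ke1, Kd1, a8=Q, a8=R, a8=B, a8=N, h5.
White has 13 legal moves and is not in check → neither.

neither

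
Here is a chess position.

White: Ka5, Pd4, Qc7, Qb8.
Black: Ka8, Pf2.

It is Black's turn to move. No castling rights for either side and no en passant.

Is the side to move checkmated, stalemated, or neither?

checkmate

Black to move; black king on a8.
In check: yes, from the white queen on b8.
King squares — a7: attacked by Qc7; b7: attacked by Qc7; b8: attacked by Qc7.
Legal moves for Black: none.
In check with no legal moves → checkmate.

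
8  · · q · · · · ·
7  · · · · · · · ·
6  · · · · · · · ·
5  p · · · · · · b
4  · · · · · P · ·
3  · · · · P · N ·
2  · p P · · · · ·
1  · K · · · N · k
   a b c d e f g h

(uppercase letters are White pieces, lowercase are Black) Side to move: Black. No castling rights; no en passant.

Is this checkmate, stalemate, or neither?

Black to move; black king on h1.
In check: yes, from the white knight on g3.
King squares — g1: available; g2: available; h2: attacked by Nf1.
Legal moves for Black: Kg2, Kg1.
Black is in check but has 2 legal moves → neither.

neither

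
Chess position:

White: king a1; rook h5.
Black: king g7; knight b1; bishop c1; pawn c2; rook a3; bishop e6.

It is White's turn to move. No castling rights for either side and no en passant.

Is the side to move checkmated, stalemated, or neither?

White to move; white king on a1.
In check: yes, from the black rook on a3.
King squares — b1: attacked by Pc2; a2: attacked by Ra3; b2: attacked by Bc1.
Legal moves for White: none.
In check with no legal moves → checkmate.

checkmate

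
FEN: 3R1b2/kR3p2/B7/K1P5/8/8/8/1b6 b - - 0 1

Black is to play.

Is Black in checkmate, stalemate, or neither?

Black to move; black king on a7.
In check: yes, from the white rook on b7.
King squares — a6: attacked by Ka5; b6: attacked by Ka5; b7: attacked by Ba6; a8: attacked by Rd8; b8: attacked by Rb7.
Legal moves for Black: none.
In check with no legal moves → checkmate.

checkmate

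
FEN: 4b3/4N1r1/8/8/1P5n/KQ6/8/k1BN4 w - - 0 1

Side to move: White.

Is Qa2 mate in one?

yes

After Qa2: black king on a1; in check: yes, from the white queen on a2.
King squares — b1: attacked by Qa2; a2: attacked by Ka3; b2: attacked by Bc1.
Black has no legal moves → checkmate.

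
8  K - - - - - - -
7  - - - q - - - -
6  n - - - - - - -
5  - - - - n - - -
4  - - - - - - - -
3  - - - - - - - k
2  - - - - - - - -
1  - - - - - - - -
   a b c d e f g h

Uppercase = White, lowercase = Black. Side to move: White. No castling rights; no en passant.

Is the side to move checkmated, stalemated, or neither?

White to move; white king on a8.
In check: no.
King squares — a7: attacked by Qd7; b7: attacked by Qd7; b8: attacked by Na6.
Legal moves for White: none.
Not in check and no legal moves → stalemate.

stalemate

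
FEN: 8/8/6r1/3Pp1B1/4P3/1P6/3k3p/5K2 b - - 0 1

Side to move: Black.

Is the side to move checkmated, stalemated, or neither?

Black to move; black king on d2.
In check: yes, from the white bishop on g5.
Legal moves for Black: Kd3, Kc3, Kc2, Kd1, Rxg5.
Black is in check but has 5 legal moves → neither.

neither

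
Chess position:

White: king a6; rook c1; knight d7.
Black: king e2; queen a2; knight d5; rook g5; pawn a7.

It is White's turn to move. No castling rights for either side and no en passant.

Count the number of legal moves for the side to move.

2

White to move; king on a6.
In check: yes, from the black queen on a2.
Legal moves: Kb7, Kb5.
Count: 2.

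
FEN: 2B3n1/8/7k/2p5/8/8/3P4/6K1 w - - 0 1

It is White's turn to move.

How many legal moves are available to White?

14

White to move; king on g1.
In check: no.
Legal moves: Bd7, Bb7, Be6, Ba6, Bf5, Bg4, Bh3, Kh2, Kg2, Kf2, Kh1, Kf1, d3, d4.
Count: 14.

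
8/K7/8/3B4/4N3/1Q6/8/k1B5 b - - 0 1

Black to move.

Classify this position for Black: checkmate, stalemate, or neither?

Black to move; black king on a1.
In check: no.
King squares — b1: attacked by Qb3; a2: attacked by Qb3; b2: attacked by Bc1.
Legal moves for Black: none.
Not in check and no legal moves → stalemate.

stalemate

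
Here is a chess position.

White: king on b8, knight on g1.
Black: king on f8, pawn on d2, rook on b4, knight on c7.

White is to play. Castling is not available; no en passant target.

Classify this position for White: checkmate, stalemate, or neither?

neither

White to move; white king on b8.
In check: yes, from the black rook on b4.
Legal moves for White: Kc8, Kxc7, Ka7.
White is in check but has 3 legal moves → neither.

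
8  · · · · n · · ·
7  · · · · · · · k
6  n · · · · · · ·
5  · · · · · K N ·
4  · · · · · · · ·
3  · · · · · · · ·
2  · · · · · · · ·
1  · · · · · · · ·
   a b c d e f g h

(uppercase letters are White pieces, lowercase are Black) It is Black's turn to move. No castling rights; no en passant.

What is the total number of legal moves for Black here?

Black to move; king on h7.
In check: yes, from the white knight on g5.
Legal moves: Kh8, Kg8, Kg7, Kh6.
Count: 4.

4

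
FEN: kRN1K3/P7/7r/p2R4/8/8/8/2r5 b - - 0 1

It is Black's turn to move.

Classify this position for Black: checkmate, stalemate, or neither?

Black to move; black king on a8.
In check: yes, from the white rook on b8.
King squares — a7: attacked by Nc8; b7: attacked by Rb8; b8: attacked by Pa7.
Legal moves for Black: none.
In check with no legal moves → checkmate.

checkmate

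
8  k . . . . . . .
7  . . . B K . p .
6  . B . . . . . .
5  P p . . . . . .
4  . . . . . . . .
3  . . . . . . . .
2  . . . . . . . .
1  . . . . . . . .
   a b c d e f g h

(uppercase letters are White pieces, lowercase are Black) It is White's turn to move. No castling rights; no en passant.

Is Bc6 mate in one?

no

After Bc6: black king on a8; in check: yes, from the white bishop on c6.
Black has 1 legal reply: Kb8.
In check but a legal move exists → not checkmate.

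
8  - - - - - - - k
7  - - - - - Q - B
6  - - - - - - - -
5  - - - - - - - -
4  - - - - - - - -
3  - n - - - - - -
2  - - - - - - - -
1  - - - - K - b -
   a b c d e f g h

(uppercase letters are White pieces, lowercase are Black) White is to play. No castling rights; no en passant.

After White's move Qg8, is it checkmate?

yes

After Qg8: black king on h8; in check: yes, from the white queen on g8.
King squares — g7: attacked by Qg8; h7: attacked by Qg8; g8: attacked by Bh7.
Black has no legal moves → checkmate.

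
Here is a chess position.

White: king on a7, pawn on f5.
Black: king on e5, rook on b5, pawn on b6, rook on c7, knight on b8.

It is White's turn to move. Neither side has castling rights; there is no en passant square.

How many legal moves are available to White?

2

White to move; king on a7.
In check: yes, from the black rook on c7.
Legal moves: Kxb8, Ka8.
Count: 2.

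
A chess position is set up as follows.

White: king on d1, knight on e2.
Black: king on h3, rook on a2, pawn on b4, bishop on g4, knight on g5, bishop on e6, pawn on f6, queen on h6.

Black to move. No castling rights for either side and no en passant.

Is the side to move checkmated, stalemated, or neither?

neither

Black to move; black king on h3.
In check: no.
Legal moves for Black include: Qh8, Qf8, Qh7, Qg7, Qg6, Qh5, Qh4, Bg8, Bc8, Bf7, Bd7, Bef5, Bd5, Bc4, Bb3+, Nh7, Nf7, Ne4, ... (list truncated; more exist).
Black has legal moves and is not in check → neither.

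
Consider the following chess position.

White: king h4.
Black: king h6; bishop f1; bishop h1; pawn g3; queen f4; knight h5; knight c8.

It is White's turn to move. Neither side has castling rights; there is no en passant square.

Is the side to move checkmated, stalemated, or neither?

checkmate

White to move; white king on h4.
In check: yes, from the black queen on f4.
King squares — g3: attacked by Qf4; h3: attacked by Bf1; g4: attacked by Qf4; g5: attacked by Qf4; h5: attacked by Kh6.
Legal moves for White: none.
In check with no legal moves → checkmate.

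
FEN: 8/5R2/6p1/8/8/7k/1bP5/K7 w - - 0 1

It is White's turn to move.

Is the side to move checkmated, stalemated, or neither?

neither

White to move; white king on a1.
In check: yes, from the black bishop on b2.
King squares — b1: available; a2: available; b2: available.
Legal moves for White: Kxb2, Ka2, Kb1.
White is in check but has 3 legal moves → neither.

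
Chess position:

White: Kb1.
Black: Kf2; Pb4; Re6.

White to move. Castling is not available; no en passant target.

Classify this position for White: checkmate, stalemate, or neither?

White to move; white king on b1.
In check: no.
Legal moves for White: Kc2, Kb2, Ka2, Kc1, Ka1.
White has 5 legal moves and is not in check → neither.

neither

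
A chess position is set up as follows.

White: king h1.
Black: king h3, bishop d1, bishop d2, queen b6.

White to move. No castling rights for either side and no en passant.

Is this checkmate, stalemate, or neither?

White to move; white king on h1.
In check: no.
King squares — g1: attacked by Qb6; g2: attacked by Kh3; h2: attacked by Kh3.
Legal moves for White: none.
Not in check and no legal moves → stalemate.

stalemate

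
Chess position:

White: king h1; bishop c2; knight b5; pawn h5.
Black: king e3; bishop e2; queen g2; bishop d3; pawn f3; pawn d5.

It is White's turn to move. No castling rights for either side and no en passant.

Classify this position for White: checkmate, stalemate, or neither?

checkmate

White to move; white king on h1.
In check: yes, from the black queen on g2.
King squares — g1: attacked by Qg2; g2: attacked by Pf3; h2: attacked by Qg2.
Legal moves for White: none.
In check with no legal moves → checkmate.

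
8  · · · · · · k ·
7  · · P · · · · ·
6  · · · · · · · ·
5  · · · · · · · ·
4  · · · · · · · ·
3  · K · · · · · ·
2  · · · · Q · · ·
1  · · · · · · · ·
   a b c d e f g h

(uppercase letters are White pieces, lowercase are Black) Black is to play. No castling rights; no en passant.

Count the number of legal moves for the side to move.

5

Black to move; king on g8.
In check: no.
Legal moves: Kh8, Kf8, Kh7, Kg7, Kf7.
Count: 5.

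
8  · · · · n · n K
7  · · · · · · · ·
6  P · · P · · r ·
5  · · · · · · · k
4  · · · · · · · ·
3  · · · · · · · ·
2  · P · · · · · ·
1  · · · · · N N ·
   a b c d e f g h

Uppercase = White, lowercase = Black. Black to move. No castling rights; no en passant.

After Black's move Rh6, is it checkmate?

no

After Rh6: white king on h8; in check: yes, from the black rook on h6.
White has 1 legal reply: Kxg8.
In check but a legal move exists → not checkmate.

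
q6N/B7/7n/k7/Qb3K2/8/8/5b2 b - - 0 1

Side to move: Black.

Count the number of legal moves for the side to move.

1

Black to move; king on a5.
In check: yes, from the white queen on a4.
Legal moves: Kxa4.
Count: 1.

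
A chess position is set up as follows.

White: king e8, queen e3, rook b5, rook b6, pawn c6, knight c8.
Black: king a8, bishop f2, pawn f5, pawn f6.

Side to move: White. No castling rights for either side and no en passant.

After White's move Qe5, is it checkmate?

After Qe5: black king on a8; in check: no.
Black is not in check, so this cannot be checkmate.

no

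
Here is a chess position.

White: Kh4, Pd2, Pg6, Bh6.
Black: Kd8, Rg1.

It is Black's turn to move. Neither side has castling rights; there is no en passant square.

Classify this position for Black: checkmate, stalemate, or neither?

Black to move; black king on d8.
In check: no.
Legal moves for Black: Ke8, Kc8, Ke7, Kd7, Kc7, Rxg6, Rg5, Rg4+, Rg3, Rg2, Rh1+, Rf1, Re1, Rd1, Rc1, Rb1, Ra1.
Black has 17 legal moves and is not in check → neither.

neither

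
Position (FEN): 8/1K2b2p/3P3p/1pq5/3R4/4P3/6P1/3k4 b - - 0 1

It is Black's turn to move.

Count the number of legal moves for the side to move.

5

Black to move; king on d1.
In check: yes, from the white rook on d4.
Legal moves: Ke2, Kc2, Ke1, Kc1, Qxd4.
Count: 5.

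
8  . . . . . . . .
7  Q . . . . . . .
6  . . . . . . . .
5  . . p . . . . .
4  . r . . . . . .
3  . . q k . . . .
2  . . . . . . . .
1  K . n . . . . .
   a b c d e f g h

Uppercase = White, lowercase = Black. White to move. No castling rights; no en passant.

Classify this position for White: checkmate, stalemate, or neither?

checkmate

White to move; white king on a1.
In check: yes, from the black queen on c3.
King squares — b1: attacked by Rb4; a2: attacked by Nc1; b2: attacked by Qc3.
Legal moves for White: none.
In check with no legal moves → checkmate.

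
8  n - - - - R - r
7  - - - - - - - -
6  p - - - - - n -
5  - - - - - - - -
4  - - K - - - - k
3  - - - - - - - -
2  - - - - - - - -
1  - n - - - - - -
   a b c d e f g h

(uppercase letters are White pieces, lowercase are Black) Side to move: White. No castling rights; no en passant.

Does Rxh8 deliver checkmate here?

After Rxh8: black king on h4; in check: yes, from the white rook on h8.
Black has 4 legal replies: Kg5, Kg4, Kg3, Nxh8.
In check but a legal move exists → not checkmate.

no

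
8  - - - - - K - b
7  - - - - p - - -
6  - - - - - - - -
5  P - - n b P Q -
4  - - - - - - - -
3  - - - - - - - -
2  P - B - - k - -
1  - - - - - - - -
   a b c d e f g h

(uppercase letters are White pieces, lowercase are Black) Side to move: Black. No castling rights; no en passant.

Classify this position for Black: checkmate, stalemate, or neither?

neither

Black to move; black king on f2.
In check: no.
Legal moves for Black include: Bhg7+, Bhf6, Bb8, Beg7+, Bc7, Bef6, Bd6, Bf4, Bd4, Bg3, Bc3, Bh2, Bb2, Ba1, Nc7, Nf6, Nb6, Nf4, ... (list truncated; more exist).
Black has legal moves and is not in check → neither.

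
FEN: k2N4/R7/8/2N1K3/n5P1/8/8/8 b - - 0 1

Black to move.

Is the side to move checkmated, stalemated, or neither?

neither

Black to move; black king on a8.
In check: yes, from the white rook on a7.
Legal moves for Black: Kb8, Kxa7.
Black is in check but has 2 legal moves → neither.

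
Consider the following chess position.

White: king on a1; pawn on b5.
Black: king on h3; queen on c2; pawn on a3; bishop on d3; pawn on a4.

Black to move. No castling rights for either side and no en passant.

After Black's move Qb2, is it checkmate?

yes

After Qb2: white king on a1; in check: yes, from the black queen on b2.
King squares — b1: attacked by Qb2; a2: attacked by Qb2; b2: attacked by Pa3.
White has no legal moves → checkmate.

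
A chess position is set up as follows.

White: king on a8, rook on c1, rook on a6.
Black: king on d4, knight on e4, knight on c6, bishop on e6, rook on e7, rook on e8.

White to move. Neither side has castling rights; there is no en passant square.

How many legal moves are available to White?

White to move; king on a8.
In check: yes, from the black rook on e8.
Legal moves: none.
Count: 0.

0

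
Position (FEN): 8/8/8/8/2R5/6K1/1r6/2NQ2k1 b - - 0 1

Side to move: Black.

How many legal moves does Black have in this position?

Black to move; king on g1.
In check: yes, from the white queen on d1.
Legal moves: none.
Count: 0.

0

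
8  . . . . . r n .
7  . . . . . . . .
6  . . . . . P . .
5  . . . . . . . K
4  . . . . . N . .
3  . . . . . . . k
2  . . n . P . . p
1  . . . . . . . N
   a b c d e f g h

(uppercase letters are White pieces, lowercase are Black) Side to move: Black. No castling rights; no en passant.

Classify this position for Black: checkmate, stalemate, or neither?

Black to move; black king on h3.
In check: yes, from the white knight on f4.
King squares — g2: attacked by Nf4; h2: own pawn; g3: attacked by Nh1; g4: attacked by Kh5; h4: attacked by Kh5.
Legal moves for Black: none.
In check with no legal moves → checkmate.

checkmate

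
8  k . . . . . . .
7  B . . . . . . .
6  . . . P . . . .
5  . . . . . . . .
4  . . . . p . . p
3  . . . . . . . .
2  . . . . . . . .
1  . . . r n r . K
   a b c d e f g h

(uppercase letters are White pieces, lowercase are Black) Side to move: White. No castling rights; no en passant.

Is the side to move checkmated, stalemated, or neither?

neither

White to move; white king on h1.
In check: yes, from the black rook on f1.
Legal moves for White: Kh2, Bg1.
White is in check but has 2 legal moves → neither.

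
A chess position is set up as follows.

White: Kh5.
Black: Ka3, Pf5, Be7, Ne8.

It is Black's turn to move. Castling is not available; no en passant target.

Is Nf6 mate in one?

After Nf6: white king on h5; in check: yes, from the black knight on f6.
White has 4 legal replies: Kh6, Kg6, Kg5, Kh4.
In check but a legal move exists → not checkmate.

no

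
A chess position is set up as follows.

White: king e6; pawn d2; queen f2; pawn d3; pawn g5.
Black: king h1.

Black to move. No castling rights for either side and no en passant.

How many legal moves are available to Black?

0

Black to move; king on h1.
In check: no.
Legal moves: none.
Count: 0.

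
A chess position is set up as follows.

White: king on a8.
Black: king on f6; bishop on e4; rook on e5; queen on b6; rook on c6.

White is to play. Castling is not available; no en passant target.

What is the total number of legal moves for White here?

0

White to move; king on a8.
In check: no.
Legal moves: none.
Count: 0.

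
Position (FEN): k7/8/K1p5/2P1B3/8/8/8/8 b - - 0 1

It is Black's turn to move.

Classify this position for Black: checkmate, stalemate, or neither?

stalemate

Black to move; black king on a8.
In check: no.
King squares — a7: attacked by Ka6; b7: attacked by Ka6; b8: attacked by Be5.
Legal moves for Black: none.
Not in check and no legal moves → stalemate.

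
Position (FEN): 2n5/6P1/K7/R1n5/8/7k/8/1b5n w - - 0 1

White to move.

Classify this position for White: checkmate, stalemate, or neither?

neither

White to move; white king on a6.
In check: yes, from the black knight on c5.
King squares — a5: own rook; b5: available; b6: attacked by Nc8; a7: attacked by Nc8; b7: attacked by Nc5.
Legal moves for White: Kb5, Rxc5.
White is in check but has 2 legal moves → neither.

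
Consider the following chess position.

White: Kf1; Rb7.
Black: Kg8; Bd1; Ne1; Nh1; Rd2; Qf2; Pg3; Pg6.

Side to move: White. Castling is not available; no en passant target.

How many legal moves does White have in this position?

0

White to move; king on f1.
In check: yes, from the black queen on f2.
Legal moves: none.
Count: 0.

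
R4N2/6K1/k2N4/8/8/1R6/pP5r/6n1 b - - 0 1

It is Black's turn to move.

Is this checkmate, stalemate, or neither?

Black to move; black king on a6.
In check: yes, from the white rook on a8.
King squares — a5: attacked by Ra8; b5: attacked by Rb3; b6: attacked by Rb3; a7: attacked by Ra8; b7: attacked by Rb3.
Legal moves for Black: none.
In check with no legal moves → checkmate.

checkmate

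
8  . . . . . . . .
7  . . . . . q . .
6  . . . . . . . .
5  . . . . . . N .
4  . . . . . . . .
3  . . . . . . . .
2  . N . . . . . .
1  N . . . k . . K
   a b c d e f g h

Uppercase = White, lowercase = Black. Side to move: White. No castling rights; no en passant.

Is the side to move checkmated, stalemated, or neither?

neither

White to move; white king on h1.
In check: no.
Legal moves for White: Nh7, Nxf7, Ne6, Ne4, Nh3, Nf3+, Nc4, Na4, Nd3+, Nd1, Kh2, Kg2, Kg1, Nb3, Nc2+.
White has 15 legal moves and is not in check → neither.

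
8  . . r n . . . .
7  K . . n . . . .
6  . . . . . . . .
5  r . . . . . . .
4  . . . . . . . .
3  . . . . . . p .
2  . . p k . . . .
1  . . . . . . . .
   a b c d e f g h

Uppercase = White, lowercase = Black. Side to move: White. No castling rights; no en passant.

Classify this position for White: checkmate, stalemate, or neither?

checkmate

White to move; white king on a7.
In check: yes, from the black rook on a5.
King squares — a6: attacked by Ra5; b6: attacked by Nd7; b7: attacked by Nd8; a8: attacked by Ra5; b8: attacked by Nd7.
Legal moves for White: none.
In check with no legal moves → checkmate.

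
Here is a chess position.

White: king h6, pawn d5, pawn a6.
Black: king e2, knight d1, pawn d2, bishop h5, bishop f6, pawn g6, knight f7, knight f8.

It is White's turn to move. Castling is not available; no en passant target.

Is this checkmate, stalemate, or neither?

White to move; white king on h6.
In check: yes, from the black knight on f7.
King squares — g5: attacked by Bf6; h5: attacked by Pg6; g6: attacked by Bh5; g7: attacked by Bf6; h7: attacked by Nf8.
Legal moves for White: none.
In check with no legal moves → checkmate.

checkmate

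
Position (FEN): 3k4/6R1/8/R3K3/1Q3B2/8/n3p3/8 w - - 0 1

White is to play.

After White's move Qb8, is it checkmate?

yes

After Qb8: black king on d8; in check: yes, from the white queen on b8.
King squares — c7: attacked by Rg7; d7: attacked by Rg7; e7: attacked by Rg7; c8: attacked by Qb8; e8: attacked by Qb8.
Black has no legal moves → checkmate.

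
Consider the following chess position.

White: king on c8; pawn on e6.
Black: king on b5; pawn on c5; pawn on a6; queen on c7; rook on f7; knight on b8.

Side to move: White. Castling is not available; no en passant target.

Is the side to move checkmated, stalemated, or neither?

White to move; white king on c8.
In check: yes, from the black queen on c7.
King squares — b7: attacked by Qc7; c7: attacked by Rf7; d7: attacked by Qc7; b8: attacked by Qc7; d8: attacked by Qc7.
Legal moves for White: none.
In check with no legal moves → checkmate.

checkmate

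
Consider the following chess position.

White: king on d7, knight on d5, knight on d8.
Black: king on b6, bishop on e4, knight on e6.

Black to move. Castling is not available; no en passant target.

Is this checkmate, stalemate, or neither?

Black to move; black king on b6.
In check: yes, from the white knight on d5.
King squares — a5: available; b5: available; c5: available; a6: available; c6: attacked by Kd7; a7: available; b7: attacked by Nd8; c7: attacked by Nd5.
Legal moves for Black: Ka7, Ka6, Kc5, Kb5, Ka5, Bxd5.
Black is in check but has 6 legal moves → neither.

neither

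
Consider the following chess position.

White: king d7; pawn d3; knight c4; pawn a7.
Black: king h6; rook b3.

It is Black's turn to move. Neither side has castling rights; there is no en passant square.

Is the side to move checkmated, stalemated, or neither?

neither

Black to move; black king on h6.
In check: no.
Legal moves for Black: Kh7, Kg7, Kg6, Kh5, Kg5, Rb8, Rb7+, Rb6, Rb5, Rb4, Rxd3+, Rc3, Ra3, Rb2, Rb1.
Black has 15 legal moves and is not in check → neither.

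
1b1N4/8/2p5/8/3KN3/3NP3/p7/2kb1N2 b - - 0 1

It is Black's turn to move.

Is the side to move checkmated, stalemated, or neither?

neither

Black to move; black king on c1.
In check: yes, from the white knight on d3.
King squares — b1: available; d1: own bishop; b2: attacked by Nd3; c2: available; d2: attacked by Nf1.
Legal moves for Black: Kc2, Kb1.
Black is in check but has 2 legal moves → neither.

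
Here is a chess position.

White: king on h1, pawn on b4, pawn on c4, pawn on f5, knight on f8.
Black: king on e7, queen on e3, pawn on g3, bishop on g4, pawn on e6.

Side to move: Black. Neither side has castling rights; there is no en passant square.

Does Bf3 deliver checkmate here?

yes

After Bf3: white king on h1; in check: yes, from the black bishop on f3.
King squares — g1: attacked by Qe3; g2: attacked by Bf3; h2: attacked by Pg3.
White has no legal moves → checkmate.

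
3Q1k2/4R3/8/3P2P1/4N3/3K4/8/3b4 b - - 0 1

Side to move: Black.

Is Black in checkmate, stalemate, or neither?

Black to move; black king on f8.
In check: yes, from the white queen on d8.
King squares — e7: attacked by Qd8; f7: attacked by Re7; g7: attacked by Re7; e8: attacked by Re7; g8: attacked by Qd8.
Legal moves for Black: none.
In check with no legal moves → checkmate.

checkmate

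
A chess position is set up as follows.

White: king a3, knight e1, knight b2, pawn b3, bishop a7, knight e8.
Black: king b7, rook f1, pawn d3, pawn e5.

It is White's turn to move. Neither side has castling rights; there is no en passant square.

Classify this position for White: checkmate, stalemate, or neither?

White to move; white king on a3.
In check: no.
Legal moves for White include: Ng7, Nc7, Nf6, Nd6+, Bb8, Bb6, Bc5, Bd4, Be3, Bf2, Bg1, Kb4, Ka4, Ka2, Nc4, Na4, Nbxd3, Nd1, ... (list truncated; more exist).
White has legal moves and is not in check → neither.

neither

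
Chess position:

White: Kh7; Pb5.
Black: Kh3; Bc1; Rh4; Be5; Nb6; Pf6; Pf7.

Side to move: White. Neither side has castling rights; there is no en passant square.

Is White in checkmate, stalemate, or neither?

neither

White to move; white king on h7.
In check: yes, from the black rook on h4.
Legal moves for White: Kg8, Kg7.
White is in check but has 2 legal moves → neither.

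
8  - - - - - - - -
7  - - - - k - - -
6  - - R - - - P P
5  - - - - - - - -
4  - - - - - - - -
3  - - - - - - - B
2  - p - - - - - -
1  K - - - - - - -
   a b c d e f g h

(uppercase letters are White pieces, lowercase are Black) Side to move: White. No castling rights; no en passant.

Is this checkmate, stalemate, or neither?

neither

White to move; white king on a1.
In check: yes, from the black pawn on b2.
Legal moves for White: Kxb2, Ka2, Kb1.
White is in check but has 3 legal moves → neither.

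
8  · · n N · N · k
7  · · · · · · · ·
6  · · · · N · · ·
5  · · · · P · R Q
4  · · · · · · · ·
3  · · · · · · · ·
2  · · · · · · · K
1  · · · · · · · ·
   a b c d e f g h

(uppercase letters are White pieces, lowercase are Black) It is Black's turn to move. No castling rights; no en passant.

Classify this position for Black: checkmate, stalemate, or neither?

checkmate

Black to move; black king on h8.
In check: yes, from the white queen on h5.
King squares — g7: attacked by Rg5; h7: attacked by Qh5; g8: attacked by Rg5.
Legal moves for Black: none.
In check with no legal moves → checkmate.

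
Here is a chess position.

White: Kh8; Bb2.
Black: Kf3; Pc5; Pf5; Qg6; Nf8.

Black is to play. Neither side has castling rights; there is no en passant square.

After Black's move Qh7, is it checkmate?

After Qh7: white king on h8; in check: yes, from the black queen on h7.
King squares — g7: attacked by Qh7; h7: attacked by Nf8; g8: attacked by Qh7.
White has no legal moves → checkmate.

yes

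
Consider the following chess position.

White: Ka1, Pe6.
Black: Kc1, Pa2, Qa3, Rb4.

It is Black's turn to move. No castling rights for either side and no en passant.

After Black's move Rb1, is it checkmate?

After Rb1: white king on a1; in check: yes, from the black rook on b1.
King squares — b1: attacked by Kc1; a2: attacked by Qa3; b2: attacked by Rb1.
White has no legal moves → checkmate.

yes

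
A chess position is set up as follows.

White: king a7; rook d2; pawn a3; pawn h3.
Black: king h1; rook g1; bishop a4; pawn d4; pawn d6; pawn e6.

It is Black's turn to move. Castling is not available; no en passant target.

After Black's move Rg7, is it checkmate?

no

After Rg7: white king on a7; in check: yes, from the black rook on g7.
White has 4 legal replies: Kb8, Ka8, Kb6, Ka6.
In check but a legal move exists → not checkmate.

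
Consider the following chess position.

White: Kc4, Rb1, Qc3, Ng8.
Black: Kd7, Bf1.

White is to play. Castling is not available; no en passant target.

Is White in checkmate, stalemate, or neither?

neither

White to move; white king on c4.
In check: yes, from the black bishop on f1.
King squares — b3: available; c3: own queen; d3: attacked by Bf1; b4: available; d4: available; b5: attacked by Bf1; c5: available; d5: available.
Legal moves for White: Kd5, Kc5, Kd4, Kb4, Kb3, Qd3+, Rxf1.
White is in check but has 7 legal moves → neither.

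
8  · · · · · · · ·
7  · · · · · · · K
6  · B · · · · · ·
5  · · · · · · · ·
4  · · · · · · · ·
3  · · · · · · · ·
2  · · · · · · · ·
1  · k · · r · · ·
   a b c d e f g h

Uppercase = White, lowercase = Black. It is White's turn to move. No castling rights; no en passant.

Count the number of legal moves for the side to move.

White to move; king on h7.
In check: no.
Legal moves: Kh8, Kg8, Kg7, Kh6, Kg6, Bd8, Bc7, Ba7, Bc5, Ba5, Bd4, Be3, Bf2, Bg1.
Count: 14.

14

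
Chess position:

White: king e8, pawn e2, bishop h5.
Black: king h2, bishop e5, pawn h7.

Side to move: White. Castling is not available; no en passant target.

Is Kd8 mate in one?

After Kd8: black king on h2; in check: no.
Black is not in check, so this cannot be checkmate.

no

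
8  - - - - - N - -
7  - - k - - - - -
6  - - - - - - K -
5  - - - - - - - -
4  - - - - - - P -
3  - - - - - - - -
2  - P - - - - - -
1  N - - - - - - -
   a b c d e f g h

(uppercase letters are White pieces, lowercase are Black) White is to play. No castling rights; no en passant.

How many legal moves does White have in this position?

White to move; king on g6.
In check: no.
Legal moves: Nh7, Nd7, Ne6+, Kh7, Kg7, Kf7, Kh6, Kf6, Kh5, Kg5, Kf5, Nb3, Nc2, g5, b3, b4.
Count: 16.

16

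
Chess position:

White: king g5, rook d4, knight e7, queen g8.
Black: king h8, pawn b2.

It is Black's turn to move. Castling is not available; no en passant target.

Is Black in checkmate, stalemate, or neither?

checkmate

Black to move; black king on h8.
In check: yes, from the white queen on g8.
King squares — g7: attacked by Qg8; h7: attacked by Qg8; g8: attacked by Ne7.
Legal moves for Black: none.
In check with no legal moves → checkmate.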